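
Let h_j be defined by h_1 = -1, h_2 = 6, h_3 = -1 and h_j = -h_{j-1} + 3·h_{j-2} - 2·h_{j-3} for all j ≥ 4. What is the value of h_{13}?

-62791

Applying the relation repeatedly:
h_4 = 21;  h_5 = -36;  h_6 = 101;  h_7 = -251;  h_8 = 626;  h_9 = -1581;  h_{10} = 3961;  h_{11} = -9956;  h_{12} = 25001;  h_{13} = -62791.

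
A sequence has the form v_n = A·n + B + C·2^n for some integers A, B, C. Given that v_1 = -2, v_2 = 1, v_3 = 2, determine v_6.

-39

The three given values yield: A + B + 2C = -2; 2A + B + 4C = 1; 3A + B + 8C = 2.
Subtracting the first from the second: A + 2C = 3.
Subtracting the second from the third: A + 4C = 1.
Solving: C = -1, A = 5, then B = -5.
So v_n = 5·n + (-5) + (-1)·2^n; at n=6 this is -39.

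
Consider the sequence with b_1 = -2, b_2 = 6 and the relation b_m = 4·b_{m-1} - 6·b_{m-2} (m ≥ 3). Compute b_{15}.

Step forward from the initial values:
b_3 = 36;  b_4 = 108;  b_5 = 216;  …;  b_{12} = 29376;  b_{13} = 252288;  b_{14} = 832896;  b_{15} = 1817856.

1817856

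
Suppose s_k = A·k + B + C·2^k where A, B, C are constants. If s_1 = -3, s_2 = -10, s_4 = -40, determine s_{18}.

The three given values yield: A + B + 2C = -3; 2A + B + 4C = -10; 4A + B + 16C = -40.
Subtracting the first from the second: A + 2C = -7.
Subtracting the second from the third: 2A + 12C = -30.
Solving: C = -2, A = -3, then B = 4.
So s_k = -3·k + 4 + (-2)·2^k; at k=18 this is -524338.

-524338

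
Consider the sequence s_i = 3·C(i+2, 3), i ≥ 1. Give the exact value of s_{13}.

C(15, 3) = 455, so s_{13} = 1365.

1365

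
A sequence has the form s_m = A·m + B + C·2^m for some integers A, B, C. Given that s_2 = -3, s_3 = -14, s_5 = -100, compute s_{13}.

At m = 2, 3, 5: 2A + B + 4C = -3; 3A + B + 8C = -14; 5A + B + 32C = -100.
Subtracting the first from the second: A + 4C = -11.
Subtracting the second from the third: 2A + 24C = -86.
Solving: C = -4, A = 5, then B = 3.
So s_m = 5·m + 3 + (-4)·2^m; at m=13 this is -32700.

-32700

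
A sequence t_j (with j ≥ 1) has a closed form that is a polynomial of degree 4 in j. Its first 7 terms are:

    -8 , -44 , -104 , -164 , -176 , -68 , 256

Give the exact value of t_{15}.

30064

1st diffs: -36, -60, -60, -12, 108, 324.
2nd diffs: -24, 0, 48, 120, 216.
3rd diffs: 24, 48, 72, 96.
4th diffs: 24, 24, 24 (constant).
Newton forward-difference form: t_j = -8 + (-36)·C(j-1,1) + (-24)·C(j-1,2) + 24·C(j-1,3) + 24·C(j-1,4).
At j = 15: j-1 = 14, so t_{15} = -8 - 504 - 2184 + 8736 + 24024 = 30064.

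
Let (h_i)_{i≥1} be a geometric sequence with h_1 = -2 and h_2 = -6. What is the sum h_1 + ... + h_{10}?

Common ratio r = 3.
h_i = (-2)·3^(i-1).
S = (-2)·(3^10 - 1)/(3 - 1) = (-2)·(59049 - 1)/(2) = -59048.

-59048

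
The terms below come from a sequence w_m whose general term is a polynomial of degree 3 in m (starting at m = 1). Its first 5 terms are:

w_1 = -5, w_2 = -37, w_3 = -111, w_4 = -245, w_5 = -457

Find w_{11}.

-4375

1st diffs: -32, -74, -134, -212.
2nd diffs: -42, -60, -78.
3rd diffs: -18, -18 (constant).
So w_m = -3m^3 - 3m^2 - 2m + 3.
Evaluating at m = 11 gives w_{11} = -4375.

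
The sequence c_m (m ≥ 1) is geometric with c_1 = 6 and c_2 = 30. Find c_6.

Common ratio r = 5.
c_m = 6·5^(m-1).
c_6 = 6·5^5 = 18750.

18750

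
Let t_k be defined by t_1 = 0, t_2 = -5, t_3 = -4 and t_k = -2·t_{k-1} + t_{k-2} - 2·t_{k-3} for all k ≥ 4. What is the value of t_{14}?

24459

Applying the relation repeatedly:
t_4 = 3  t_5 = 0  t_6 = 11  …  t_{11} = -1300  t_{12} = 3459  t_{13} = -9200  t_{14} = 24459.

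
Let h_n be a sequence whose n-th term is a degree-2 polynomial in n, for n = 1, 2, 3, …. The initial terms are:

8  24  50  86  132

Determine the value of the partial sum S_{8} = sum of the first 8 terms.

1072

1st diffs: 16, 26, 36, 46.
2nd diffs: 10, 10, 10 (constant).
So h_n = 5n^2 + n + 2.
Continuing: 188, 254, 330.
Summing n = 1..8 (8 terms) gives 1072.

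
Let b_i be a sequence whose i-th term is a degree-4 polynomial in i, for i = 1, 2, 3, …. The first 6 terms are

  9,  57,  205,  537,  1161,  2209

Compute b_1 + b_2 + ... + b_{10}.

1st diffs: 48, 148, 332, 624, 1048.
2nd diffs: 100, 184, 292, 424.
3rd diffs: 84, 108, 132.
4th diffs: 24, 24 (constant).
Newton forward-difference form: b_i = 9 + 48·C(i-1,1) + 100·C(i-1,2) + 84·C(i-1,3) + 24·C(i-1,4).
Continuing: 3837, 6225, 9577, 14121.
Summing i = 1..10 (10 terms) gives 37938.

37938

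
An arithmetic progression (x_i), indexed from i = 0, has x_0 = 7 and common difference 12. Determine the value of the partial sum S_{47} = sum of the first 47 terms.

x_i = 7 + (i - 0)·12.
x_{46} = 559; S = 47·(7 + 559)/2 = 13301.

13301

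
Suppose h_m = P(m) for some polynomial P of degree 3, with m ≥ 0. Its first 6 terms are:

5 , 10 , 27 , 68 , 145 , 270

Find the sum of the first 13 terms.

1st diffs: 5, 17, 41, 77, 125.
2nd diffs: 12, 24, 36, 48.
3rd diffs: 12, 12, 12 (constant).
So h_m = 2m^3 + 3m + 5.
Continuing: …, 455, 712, 1053, 1490, …, h_{12} = 3497.
Summing m = 0..12 (13 terms) gives 12467.

12467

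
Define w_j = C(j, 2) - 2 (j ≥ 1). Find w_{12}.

64

C(12, 2) = 66, so w_{12} = 64.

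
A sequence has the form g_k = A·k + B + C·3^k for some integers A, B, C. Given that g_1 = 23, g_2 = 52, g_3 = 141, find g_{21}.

Write the equations: A + B + 3C = 23; 2A + B + 9C = 52; 3A + B + 27C = 141.
Subtracting the first from the second: A + 6C = 29.
Subtracting the second from the third: A + 18C = 89.
Solving: C = 5, A = -1, then B = 9.
So g_k = -1·k + 9 + 5·3^k; at k=21 this is 52301766003.

52301766003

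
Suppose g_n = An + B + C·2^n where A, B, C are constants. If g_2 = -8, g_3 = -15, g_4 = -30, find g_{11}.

Write the equations: 2A + B + 4C = -8; 3A + B + 8C = -15; 4A + B + 16C = -30.
Subtracting the first from the second: A + 4C = -7.
Subtracting the second from the third: A + 8C = -15.
Solving: C = -2, A = 1, then B = -2.
Hence g_{11} = 1·11 + (-2) + (-2)·2048 = -4087.

-4087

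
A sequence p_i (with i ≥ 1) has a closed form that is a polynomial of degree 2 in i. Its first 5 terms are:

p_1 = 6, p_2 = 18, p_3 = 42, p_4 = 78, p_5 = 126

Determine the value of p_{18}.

1st diffs: 12, 24, 36, 48.
2nd diffs: 12, 12, 12 (constant).
So p_i = 6i^2 - 6i + 6.
Evaluating at i = 18 gives p_{18} = 1842.

1842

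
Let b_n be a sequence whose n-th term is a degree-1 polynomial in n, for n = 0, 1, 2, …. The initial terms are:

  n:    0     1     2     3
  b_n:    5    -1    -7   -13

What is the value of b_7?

1st diffs: -6, -6, -6 (constant).
So b_n = -6n + 5.
Evaluating at n = 7 gives b_7 = -37.

-37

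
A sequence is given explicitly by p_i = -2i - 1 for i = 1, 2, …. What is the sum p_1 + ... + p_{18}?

-360

Over i = 1..18: Σi = 171.
Total = (-2)·171 + (-1)·18 = -360.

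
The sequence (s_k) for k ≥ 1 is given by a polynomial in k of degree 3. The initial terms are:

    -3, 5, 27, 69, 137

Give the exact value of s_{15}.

3567

1st diffs: 8, 22, 42, 68.
2nd diffs: 14, 20, 26.
3rd diffs: 6, 6 (constant).
Newton forward-difference form: s_k = -3 + 8·C(k-1,1) + 14·C(k-1,2) + 6·C(k-1,3).
At k = 15: k-1 = 14, so s_{15} = -3 + 112 + 1274 + 2184 = 3567.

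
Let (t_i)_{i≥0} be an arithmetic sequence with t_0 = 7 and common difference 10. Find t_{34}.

347

t_i = 7 + (i - 0)·10.
t_{34} = 7 + 34·10 = 347.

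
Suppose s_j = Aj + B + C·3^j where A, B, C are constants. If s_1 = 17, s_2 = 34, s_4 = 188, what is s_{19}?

At j = 1, 2, 4: A + B + 3C = 17; 2A + B + 9C = 34; 4A + B + 81C = 188.
Subtracting the first from the second: A + 6C = 17.
Subtracting the second from the third: 2A + 72C = 154.
Solving: C = 2, A = 5, then B = 6.
So s_j = 5·j + 6 + 2·3^j; at j=19 this is 2324523035.

2324523035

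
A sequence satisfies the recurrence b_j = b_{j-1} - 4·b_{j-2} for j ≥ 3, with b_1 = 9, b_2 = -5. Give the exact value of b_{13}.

-34449

Compute successive terms:
b_3 = -41, b_4 = -21, b_5 = 143, …, b_{10} = 5139, b_{11} = 4631, b_{12} = -15925, b_{13} = -34449.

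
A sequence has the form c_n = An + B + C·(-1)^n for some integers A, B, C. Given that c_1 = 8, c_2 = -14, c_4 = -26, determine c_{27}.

Plug in n = 1, 2, 4: A + B - C = 8; 2A + B + C = -14; 4A + B + C = -26.
Subtracting the first from the second: A + 2C = -22.
Subtracting the second from the third: 2A = -12.
Solving: C = -8, A = -6, then B = 6.
So c_n = -6·n + 6 + (-8)·(-1)^n; at n=27 this is -148.

-148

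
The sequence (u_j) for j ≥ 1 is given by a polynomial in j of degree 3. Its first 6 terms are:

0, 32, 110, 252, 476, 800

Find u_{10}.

3456

1st diffs: 32, 78, 142, 224, 324.
2nd diffs: 46, 64, 82, 100.
3rd diffs: 18, 18, 18 (constant).
Newton forward-difference form: u_j = 32·C(j-1,1) + 46·C(j-1,2) + 18·C(j-1,3).
At j = 10: j-1 = 9, so u_{10} = 288 + 1656 + 1512 = 3456.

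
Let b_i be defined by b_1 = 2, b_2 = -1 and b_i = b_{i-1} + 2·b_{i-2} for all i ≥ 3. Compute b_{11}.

343

Iterate the recurrence:
b_3 = 3  b_4 = 1  b_5 = 7  b_6 = 9  b_7 = 23  b_8 = 41  b_9 = 87  b_{10} = 169  b_{11} = 343.
(Characteristic roots are 2 and -1.)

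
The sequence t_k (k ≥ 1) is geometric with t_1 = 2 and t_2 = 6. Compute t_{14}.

Common ratio r = 3.
t_k = 2·3^(k-1).
t_{14} = 2·3^13 = 3188646.

3188646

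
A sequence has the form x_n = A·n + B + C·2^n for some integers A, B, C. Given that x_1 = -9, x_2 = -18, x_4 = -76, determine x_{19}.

-2621421

Write the equations: A + B + 2C = -9; 2A + B + 4C = -18; 4A + B + 16C = -76.
Subtracting the first from the second: A + 2C = -9.
Subtracting the second from the third: 2A + 12C = -58.
Solving: C = -5, A = 1, then B = 0.
Therefore x_{19} = 19 + 0 + (-5)·524288 = -2621421.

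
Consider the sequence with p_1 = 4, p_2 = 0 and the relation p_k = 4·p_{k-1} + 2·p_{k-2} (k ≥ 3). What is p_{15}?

437539328

p_3 = 8;  p_4 = 32;  p_5 = 144;  …;  p_{12} = 4966912;  p_{13} = 22100224;  p_{14} = 98334720;  p_{15} = 437539328.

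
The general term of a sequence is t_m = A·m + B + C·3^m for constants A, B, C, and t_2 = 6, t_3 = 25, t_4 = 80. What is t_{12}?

531448

The three given values yield: 2A + B + 9C = 6; 3A + B + 27C = 25; 4A + B + 81C = 80.
Subtracting the first from the second: A + 18C = 19.
Subtracting the second from the third: A + 54C = 55.
Solving: C = 1, A = 1, then B = -5.
So t_m = 1·m + (-5) + 1·3^m; at m=12 this is 531448.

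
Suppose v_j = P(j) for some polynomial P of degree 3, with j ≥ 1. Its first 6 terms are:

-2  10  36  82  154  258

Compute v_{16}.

1st diffs: 12, 26, 46, 72, 104.
2nd diffs: 14, 20, 26, 32.
3rd diffs: 6, 6, 6 (constant).
So v_j = j^3 + j^2 + 2j - 6.
Evaluating at j = 16 gives v_{16} = 4378.

4378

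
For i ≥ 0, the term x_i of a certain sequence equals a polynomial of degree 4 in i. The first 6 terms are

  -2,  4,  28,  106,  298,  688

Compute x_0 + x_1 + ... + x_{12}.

62218

1st diffs: 6, 24, 78, 192, 390.
2nd diffs: 18, 54, 114, 198.
3rd diffs: 36, 60, 84.
4th diffs: 24, 24 (constant).
Newton forward-difference form: x_i = -2 + 6·C(i,1) + 18·C(i,2) + 36·C(i,3) + 24·C(i,4).
Continuing: …, 1384, 2518, 4246, 6748, …, x_{12} = 21058.
Summing i = 0..12 (13 terms) gives 62218.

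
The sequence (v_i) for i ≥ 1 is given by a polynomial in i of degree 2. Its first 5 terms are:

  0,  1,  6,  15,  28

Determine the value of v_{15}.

378

1st diffs: 1, 5, 9, 13.
2nd diffs: 4, 4, 4 (constant).
Newton forward-difference form: v_i = 1·C(i-1,1) + 4·C(i-1,2).
At i = 15: i-1 = 14, so v_{15} = 14 + 364 = 378.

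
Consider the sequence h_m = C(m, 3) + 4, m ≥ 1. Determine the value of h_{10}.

C(10, 3) = 120, so h_{10} = 124.

124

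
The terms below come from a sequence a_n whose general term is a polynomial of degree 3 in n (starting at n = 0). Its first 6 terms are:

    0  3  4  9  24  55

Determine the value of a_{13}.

1599

1st diffs: 3, 1, 5, 15, 31.
2nd diffs: -2, 4, 10, 16.
3rd diffs: 6, 6, 6 (constant).
Newton forward-difference form: a_n = 3·C(n,1) + (-2)·C(n,2) + 6·C(n,3).
At n = 13: n = 13, so a_{13} = 39 - 156 + 1716 = 1599.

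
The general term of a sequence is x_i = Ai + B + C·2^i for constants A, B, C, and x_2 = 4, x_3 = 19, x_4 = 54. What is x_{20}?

At i = 2, 3, 4: 2A + B + 4C = 4; 3A + B + 8C = 19; 4A + B + 16C = 54.
Subtracting the first from the second: A + 4C = 15.
Subtracting the second from the third: A + 8C = 35.
Solving: C = 5, A = -5, then B = -6.
Therefore x_{20} = -100 + (-6) + 5·1048576 = 5242774.

5242774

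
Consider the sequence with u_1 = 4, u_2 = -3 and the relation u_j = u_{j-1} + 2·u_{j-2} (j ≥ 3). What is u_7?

Step forward from the initial values:
u_3 = 5; u_4 = -1; u_5 = 9; u_6 = 7; u_7 = 25.
(Characteristic roots are 2 and -1.)

25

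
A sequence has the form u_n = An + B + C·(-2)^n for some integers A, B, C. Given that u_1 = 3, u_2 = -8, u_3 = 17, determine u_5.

67

Write the equations: A + B - 2C = 3; 2A + B + 4C = -8; 3A + B - 8C = 17.
Subtracting the first from the second: A + 6C = -11.
Subtracting the second from the third: A - 12C = 25.
Solving: C = -2, A = 1, then B = -2.
Therefore u_5 = 5 + (-2) + (-2)·(-32) = 67.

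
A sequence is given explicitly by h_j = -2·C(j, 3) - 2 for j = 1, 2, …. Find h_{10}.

C(10, 3) = 120, so h_{10} = -242.

-242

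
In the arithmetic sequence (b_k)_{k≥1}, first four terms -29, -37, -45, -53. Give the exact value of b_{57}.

-477

Common difference d = -8.
b_k = -29 + (k - 1)·(-8).
b_{57} = -29 + 56·(-8) = -477.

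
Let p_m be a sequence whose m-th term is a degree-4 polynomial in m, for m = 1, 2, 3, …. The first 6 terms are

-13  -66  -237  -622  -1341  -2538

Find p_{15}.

1st diffs: -53, -171, -385, -719, -1197.
2nd diffs: -118, -214, -334, -478.
3rd diffs: -96, -120, -144.
4th diffs: -24, -24 (constant).
So p_m = -m^4 - 6m^3 + 2m^2 - 2m - 6.
Evaluating at m = 15 gives p_{15} = -70461.

-70461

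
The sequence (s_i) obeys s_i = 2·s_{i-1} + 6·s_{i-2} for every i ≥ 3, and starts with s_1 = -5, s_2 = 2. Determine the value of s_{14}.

s_3 = -26, s_4 = -40, s_5 = -236, …, s_{11} = -488864, s_{12} = -1779328, s_{13} = -6491840, s_{14} = -23659648.

-23659648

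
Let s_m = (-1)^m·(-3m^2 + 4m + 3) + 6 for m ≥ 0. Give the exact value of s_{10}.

(-1)^10 = 1; -3m^2 + 4m + 3 at m=10 is -257; so s_{10} = -251.

-251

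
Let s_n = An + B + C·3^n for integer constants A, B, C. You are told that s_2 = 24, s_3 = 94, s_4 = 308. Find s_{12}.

2125732

Write the equations: 2A + B + 9C = 24; 3A + B + 27C = 94; 4A + B + 81C = 308.
Subtracting the first from the second: A + 18C = 70.
Subtracting the second from the third: A + 54C = 214.
Solving: C = 4, A = -2, then B = -8.
So s_n = -2·n + (-8) + 4·3^n; at n=12 this is 2125732.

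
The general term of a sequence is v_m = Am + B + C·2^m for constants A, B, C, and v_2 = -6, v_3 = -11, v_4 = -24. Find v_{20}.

The three given values yield: 2A + B + 4C = -6; 3A + B + 8C = -11; 4A + B + 16C = -24.
Subtracting the first from the second: A + 4C = -5.
Subtracting the second from the third: A + 8C = -13.
Solving: C = -2, A = 3, then B = -4.
Therefore v_{20} = 60 + (-4) + (-2)·1048576 = -2097096.

-2097096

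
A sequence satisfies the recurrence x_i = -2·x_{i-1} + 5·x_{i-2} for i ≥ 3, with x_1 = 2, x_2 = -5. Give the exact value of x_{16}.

-187839965

Step forward from the initial values:
x_3 = 20, x_4 = -65, x_5 = 230, …, x_{13} = 4576430, x_{14} = -15786185, x_{15} = 54454520, x_{16} = -187839965.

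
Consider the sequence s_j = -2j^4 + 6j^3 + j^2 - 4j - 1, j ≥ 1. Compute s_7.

-2724

s_7 = -2·7^4 + 6·7^3 + 1·7^2 - 4·7 - 1 = -2724.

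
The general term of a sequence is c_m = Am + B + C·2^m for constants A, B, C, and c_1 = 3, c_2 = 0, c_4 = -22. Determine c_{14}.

-32748

Write the equations: A + B + 2C = 3; 2A + B + 4C = 0; 4A + B + 16C = -22.
Subtracting the first from the second: A + 2C = -3.
Subtracting the second from the third: 2A + 12C = -22.
Solving: C = -2, A = 1, then B = 6.
So c_m = 1·m + 6 + (-2)·2^m; at m=14 this is -32748.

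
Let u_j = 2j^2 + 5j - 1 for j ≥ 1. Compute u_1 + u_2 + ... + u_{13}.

Over j = 1..13: Σj = 91, Σj² = 819.
Total = (2)·819 + (5)·91 + (-1)·13 = 2080.

2080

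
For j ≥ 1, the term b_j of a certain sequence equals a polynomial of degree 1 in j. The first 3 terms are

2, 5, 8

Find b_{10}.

1st diffs: 3, 3 (constant).
So b_j = 3j - 1.
Evaluating at j = 10 gives b_{10} = 29.

29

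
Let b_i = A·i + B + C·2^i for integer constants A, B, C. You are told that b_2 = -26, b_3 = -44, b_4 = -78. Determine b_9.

The three given values yield: 2A + B + 4C = -26; 3A + B + 8C = -44; 4A + B + 16C = -78.
Subtracting the first from the second: A + 4C = -18.
Subtracting the second from the third: A + 8C = -34.
Solving: C = -4, A = -2, then B = -6.
So b_i = -2·i + (-6) + (-4)·2^i; at i=9 this is -2072.

-2072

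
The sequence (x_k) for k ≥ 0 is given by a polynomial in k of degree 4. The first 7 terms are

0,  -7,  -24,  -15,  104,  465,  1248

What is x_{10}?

13880

1st diffs: -7, -17, 9, 119, 361, 783.
2nd diffs: -10, 26, 110, 242, 422.
3rd diffs: 36, 84, 132, 180.
4th diffs: 48, 48, 48 (constant).
Newton forward-difference form: x_k = (-7)·C(k,1) + (-10)·C(k,2) + 36·C(k,3) + 48·C(k,4).
At k = 10: k = 10, so x_{10} = -70 - 450 + 4320 + 10080 = 13880.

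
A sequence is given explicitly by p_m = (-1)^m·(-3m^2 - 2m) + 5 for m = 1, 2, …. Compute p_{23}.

1638

(-1)^23 = -1; -3m^2 - 2m at m=23 is -1633; so p_{23} = 1638.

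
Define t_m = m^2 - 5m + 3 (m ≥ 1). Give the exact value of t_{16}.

179

t_{16} = 1·16^2 - 5·16 + 3 = 179.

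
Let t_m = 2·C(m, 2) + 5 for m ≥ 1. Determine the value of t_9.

77

C(9, 2) = 36, so t_9 = 77.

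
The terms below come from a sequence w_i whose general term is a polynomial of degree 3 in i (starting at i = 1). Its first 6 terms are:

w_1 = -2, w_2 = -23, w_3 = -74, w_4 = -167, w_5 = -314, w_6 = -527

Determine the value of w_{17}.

1st diffs: -21, -51, -93, -147, -213.
2nd diffs: -30, -42, -54, -66.
3rd diffs: -12, -12, -12 (constant).
So w_i = -2i^3 - 3i^2 + 2i + 1.
Evaluating at i = 17 gives w_{17} = -10658.

-10658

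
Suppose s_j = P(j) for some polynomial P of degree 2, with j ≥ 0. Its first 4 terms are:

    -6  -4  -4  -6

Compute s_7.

-34

1st diffs: 2, 0, -2.
2nd diffs: -2, -2 (constant).
So s_j = -j^2 + 3j - 6.
Evaluating at j = 7 gives s_7 = -34.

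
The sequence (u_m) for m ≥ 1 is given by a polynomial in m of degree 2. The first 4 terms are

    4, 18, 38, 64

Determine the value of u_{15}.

1st diffs: 14, 20, 26.
2nd diffs: 6, 6 (constant).
Newton forward-difference form: u_m = 4 + 14·C(m-1,1) + 6·C(m-1,2).
At m = 15: m-1 = 14, so u_{15} = 4 + 196 + 546 = 746.

746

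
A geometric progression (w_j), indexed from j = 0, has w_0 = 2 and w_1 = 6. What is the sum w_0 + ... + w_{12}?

1594322

Common ratio r = 3.
w_j = 2·3^(j-0).
S = 2·(3^13 - 1)/(3 - 1) = 2·(1594323 - 1)/(2) = 1594322.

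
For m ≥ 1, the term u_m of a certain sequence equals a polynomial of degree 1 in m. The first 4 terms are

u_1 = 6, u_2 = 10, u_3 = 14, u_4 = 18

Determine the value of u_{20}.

1st diffs: 4, 4, 4 (constant).
So u_m = 4m + 2.
Evaluating at m = 20 gives u_{20} = 82.

82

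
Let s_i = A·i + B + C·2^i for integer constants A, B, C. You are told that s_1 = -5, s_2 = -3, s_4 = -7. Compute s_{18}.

At i = 1, 2, 4: A + B + 2C = -5; 2A + B + 4C = -3; 4A + B + 16C = -7.
Subtracting the first from the second: A + 2C = 2.
Subtracting the second from the third: 2A + 12C = -4.
Solving: C = -1, A = 4, then B = -7.
Therefore s_{18} = 72 + (-7) + (-1)·262144 = -262079.

-262079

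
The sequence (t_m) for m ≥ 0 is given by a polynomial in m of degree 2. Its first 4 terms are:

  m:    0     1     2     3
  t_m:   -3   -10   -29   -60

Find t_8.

1st diffs: -7, -19, -31.
2nd diffs: -12, -12 (constant).
Newton forward-difference form: t_m = -3 + (-7)·C(m,1) + (-12)·C(m,2).
At m = 8: m = 8, so t_8 = -3 - 56 - 336 = -395.

-395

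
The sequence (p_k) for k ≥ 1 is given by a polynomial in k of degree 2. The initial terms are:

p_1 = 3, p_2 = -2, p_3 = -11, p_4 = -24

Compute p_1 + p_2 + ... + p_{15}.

1st diffs: -5, -9, -13.
2nd diffs: -4, -4 (constant).
Newton forward-difference form: p_k = 3 + (-5)·C(k-1,1) + (-4)·C(k-1,2).
Continuing: …, -41, -62, -87, -116, …, p_{15} = -431.
Summing k = 1..15 (15 terms) gives -2300.

-2300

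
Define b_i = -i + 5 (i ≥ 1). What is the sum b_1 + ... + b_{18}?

Over i = 1..18: Σi = 171.
Total = (-1)·171 + (5)·18 = -81.

-81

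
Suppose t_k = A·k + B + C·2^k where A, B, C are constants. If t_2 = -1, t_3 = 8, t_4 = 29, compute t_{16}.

The three given values yield: 2A + B + 4C = -1; 3A + B + 8C = 8; 4A + B + 16C = 29.
Subtracting the first from the second: A + 4C = 9.
Subtracting the second from the third: A + 8C = 21.
Solving: C = 3, A = -3, then B = -7.
So t_k = -3·k + (-7) + 3·2^k; at k=16 this is 196553.

196553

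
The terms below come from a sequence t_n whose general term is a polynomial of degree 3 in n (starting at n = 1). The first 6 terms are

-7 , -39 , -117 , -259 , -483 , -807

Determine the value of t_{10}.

-3463

1st diffs: -32, -78, -142, -224, -324.
2nd diffs: -46, -64, -82, -100.
3rd diffs: -18, -18, -18 (constant).
Newton forward-difference form: t_n = -7 + (-32)·C(n-1,1) + (-46)·C(n-1,2) + (-18)·C(n-1,3).
At n = 10: n-1 = 9, so t_{10} = -7 - 288 - 1656 - 1512 = -3463.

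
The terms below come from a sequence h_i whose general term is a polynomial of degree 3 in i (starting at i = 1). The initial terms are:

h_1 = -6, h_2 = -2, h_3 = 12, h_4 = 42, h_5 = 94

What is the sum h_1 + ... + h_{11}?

3784

1st diffs: 4, 14, 30, 52.
2nd diffs: 10, 16, 22.
3rd diffs: 6, 6 (constant).
So h_i = i^3 - i^2 - 6.
Continuing: …, 174, 288, 442, 642, …, h_{11} = 1204.
Summing i = 1..11 (11 terms) gives 3784.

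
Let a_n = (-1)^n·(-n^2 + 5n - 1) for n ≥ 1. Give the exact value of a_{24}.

-457

(-1)^24 = 1; -n^2 + 5n - 1 at n=24 is -457; so a_{24} = -457.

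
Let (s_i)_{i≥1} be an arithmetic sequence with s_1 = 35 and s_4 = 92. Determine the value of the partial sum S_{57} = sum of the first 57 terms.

32319

Common difference d = (92 - 35) / (4 - 1) = 19.
s_i = 35 + (i - 1)·19.
s_{57} = 1099; S = 57·(35 + 1099)/2 = 32319.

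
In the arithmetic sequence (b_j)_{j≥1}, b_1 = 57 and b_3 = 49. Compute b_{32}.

Common difference d = (49 - 57) / (3 - 1) = -4.
b_j = 57 + (j - 1)·(-4).
b_{32} = 57 + 31·(-4) = -67.

-67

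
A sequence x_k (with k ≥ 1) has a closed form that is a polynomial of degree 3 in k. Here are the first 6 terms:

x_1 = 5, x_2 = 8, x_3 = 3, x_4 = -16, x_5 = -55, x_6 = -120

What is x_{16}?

-3520

1st diffs: 3, -5, -19, -39, -65.
2nd diffs: -8, -14, -20, -26.
3rd diffs: -6, -6, -6 (constant).
Newton forward-difference form: x_k = 5 + 3·C(k-1,1) + (-8)·C(k-1,2) + (-6)·C(k-1,3).
At k = 16: k-1 = 15, so x_{16} = 5 + 45 - 840 - 2730 = -3520.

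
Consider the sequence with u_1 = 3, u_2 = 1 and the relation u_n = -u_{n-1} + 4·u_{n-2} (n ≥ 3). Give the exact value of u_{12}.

-27559

Applying the relation repeatedly:
u_3 = 11  u_4 = -7  u_5 = 51  u_6 = -79  u_7 = 283  u_8 = -599  u_9 = 1731  u_{10} = -4127  u_{11} = 11051  u_{12} = -27559.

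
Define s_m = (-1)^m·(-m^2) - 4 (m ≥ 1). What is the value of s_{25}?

621

(-1)^25 = -1; -m^2 at m=25 is -625; so s_{25} = 621.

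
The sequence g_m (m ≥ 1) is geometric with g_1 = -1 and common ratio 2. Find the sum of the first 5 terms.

-31

g_m = (-1)·2^(m-1).
S = (-1)·(2^5 - 1)/(2 - 1) = (-1)·(32 - 1)/(1) = -31.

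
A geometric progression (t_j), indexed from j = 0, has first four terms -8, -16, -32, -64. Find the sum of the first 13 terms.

Common ratio r = 2.
t_j = (-8)·2^(j-0).
S = (-8)·(2^13 - 1)/(2 - 1) = (-8)·(8192 - 1)/(1) = -65528.

-65528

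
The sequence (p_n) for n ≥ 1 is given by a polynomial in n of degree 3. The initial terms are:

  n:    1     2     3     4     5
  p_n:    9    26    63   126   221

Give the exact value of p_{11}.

1st diffs: 17, 37, 63, 95.
2nd diffs: 20, 26, 32.
3rd diffs: 6, 6 (constant).
So p_n = n^3 + 4n^2 - 2n + 6.
Evaluating at n = 11 gives p_{11} = 1799.

1799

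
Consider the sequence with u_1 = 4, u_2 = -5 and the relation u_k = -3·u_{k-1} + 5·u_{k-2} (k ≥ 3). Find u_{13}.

Compute successive terms:
u_3 = 35; u_4 = -130; u_5 = 565; …; u_{10} = -726170; u_{11} = 3044585; u_{12} = -12764605; u_{13} = 53516740.

53516740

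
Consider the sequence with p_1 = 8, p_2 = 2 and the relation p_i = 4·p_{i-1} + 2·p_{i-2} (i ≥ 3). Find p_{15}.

Applying the relation repeatedly:
p_3 = 24, p_4 = 100, p_5 = 448, …, p_{12} = 15458880, p_{13} = 68784128, p_{14} = 306054272, p_{15} = 1361785344.

1361785344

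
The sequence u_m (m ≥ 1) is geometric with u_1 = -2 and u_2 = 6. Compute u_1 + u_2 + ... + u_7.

-1094

Common ratio r = -3.
u_m = (-2)·(-3)^(m-1).
S = (-2)·((-3)^7 - 1)/(-3 - 1) = (-2)·(-2187 - 1)/(-4) = -1094.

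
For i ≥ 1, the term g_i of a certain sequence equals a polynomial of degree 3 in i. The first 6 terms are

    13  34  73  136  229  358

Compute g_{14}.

3406

1st diffs: 21, 39, 63, 93, 129.
2nd diffs: 18, 24, 30, 36.
3rd diffs: 6, 6, 6 (constant).
Newton forward-difference form: g_i = 13 + 21·C(i-1,1) + 18·C(i-1,2) + 6·C(i-1,3).
At i = 14: i-1 = 13, so g_{14} = 13 + 273 + 1404 + 1716 = 3406.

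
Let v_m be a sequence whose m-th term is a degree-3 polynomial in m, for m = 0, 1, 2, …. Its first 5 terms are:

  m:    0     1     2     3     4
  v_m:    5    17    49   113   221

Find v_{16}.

9317

1st diffs: 12, 32, 64, 108.
2nd diffs: 20, 32, 44.
3rd diffs: 12, 12 (constant).
Newton forward-difference form: v_m = 5 + 12·C(m,1) + 20·C(m,2) + 12·C(m,3).
At m = 16: m = 16, so v_{16} = 5 + 192 + 2400 + 6720 = 9317.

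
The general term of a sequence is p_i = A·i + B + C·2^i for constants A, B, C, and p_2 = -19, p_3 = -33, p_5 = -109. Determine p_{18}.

Plug in i = 2, 3, 5: 2A + B + 4C = -19; 3A + B + 8C = -33; 5A + B + 32C = -109.
Subtracting the first from the second: A + 4C = -14.
Subtracting the second from the third: 2A + 24C = -76.
Solving: C = -3, A = -2, then B = -3.
Hence p_{18} = -2·18 + (-3) + (-3)·262144 = -786471.

-786471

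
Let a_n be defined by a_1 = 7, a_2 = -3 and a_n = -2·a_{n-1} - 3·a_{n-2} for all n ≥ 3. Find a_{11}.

-1599

Step forward from the initial values:
a_3 = -15  a_4 = 39  a_5 = -33  a_6 = -51  a_7 = 201  a_8 = -249  a_9 = -105  a_{10} = 957  a_{11} = -1599.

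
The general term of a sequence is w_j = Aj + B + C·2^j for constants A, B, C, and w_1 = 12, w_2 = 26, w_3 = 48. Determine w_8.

1070

Plug in j = 1, 2, 3: A + B + 2C = 12; 2A + B + 4C = 26; 3A + B + 8C = 48.
Subtracting the first from the second: A + 2C = 14.
Subtracting the second from the third: A + 4C = 22.
Solving: C = 4, A = 6, then B = -2.
So w_j = 6·j + (-2) + 4·2^j; at j=8 this is 1070.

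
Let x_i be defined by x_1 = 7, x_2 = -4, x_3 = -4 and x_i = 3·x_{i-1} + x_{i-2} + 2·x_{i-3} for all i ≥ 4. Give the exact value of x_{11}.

x_4 = -2; x_5 = -18; x_6 = -64; x_7 = -214; x_8 = -742; x_9 = -2568; x_{10} = -8874; x_{11} = -30674.

-30674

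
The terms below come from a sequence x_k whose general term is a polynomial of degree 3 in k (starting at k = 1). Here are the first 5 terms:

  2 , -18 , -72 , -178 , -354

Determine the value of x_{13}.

1st diffs: -20, -54, -106, -176.
2nd diffs: -34, -52, -70.
3rd diffs: -18, -18 (constant).
Newton forward-difference form: x_k = 2 + (-20)·C(k-1,1) + (-34)·C(k-1,2) + (-18)·C(k-1,3).
At k = 13: k-1 = 12, so x_{13} = 2 - 240 - 2244 - 3960 = -6442.

-6442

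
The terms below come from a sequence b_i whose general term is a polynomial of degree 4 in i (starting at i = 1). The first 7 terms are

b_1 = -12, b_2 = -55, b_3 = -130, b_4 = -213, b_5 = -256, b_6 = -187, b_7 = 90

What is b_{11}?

1st diffs: -43, -75, -83, -43, 69, 277.
2nd diffs: -32, -8, 40, 112, 208.
3rd diffs: 24, 48, 72, 96.
4th diffs: 24, 24, 24 (constant).
Newton forward-difference form: b_i = -12 + (-43)·C(i-1,1) + (-32)·C(i-1,2) + 24·C(i-1,3) + 24·C(i-1,4).
At i = 11: i-1 = 10, so b_{11} = -12 - 430 - 1440 + 2880 + 5040 = 6038.

6038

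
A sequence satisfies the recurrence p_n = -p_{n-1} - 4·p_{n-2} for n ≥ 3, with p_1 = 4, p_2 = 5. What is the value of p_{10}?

-2759

Step forward from the initial values:
p_3 = -21, p_4 = 1, p_5 = 83, p_6 = -87, p_7 = -245, p_8 = 593, p_9 = 387, p_{10} = -2759.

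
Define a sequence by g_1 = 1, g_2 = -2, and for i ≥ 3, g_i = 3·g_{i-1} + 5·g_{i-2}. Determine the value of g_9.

Applying the relation repeatedly:
g_3 = -1  g_4 = -13  g_5 = -44  g_6 = -197  g_7 = -811  g_8 = -3418  g_9 = -14309.

-14309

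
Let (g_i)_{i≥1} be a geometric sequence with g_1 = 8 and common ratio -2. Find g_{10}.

g_i = 8·(-2)^(i-1).
g_{10} = 8·(-2)^9 = -4096.

-4096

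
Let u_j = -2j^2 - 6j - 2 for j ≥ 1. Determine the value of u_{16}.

-610

u_{16} = -2·16^2 - 6·16 - 2 = -610.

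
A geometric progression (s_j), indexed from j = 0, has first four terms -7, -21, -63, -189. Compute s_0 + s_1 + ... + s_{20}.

Common ratio r = 3.
s_j = (-7)·3^(j-0).
S = (-7)·(3^21 - 1)/(3 - 1) = (-7)·(10460353203 - 1)/(2) = -36611236207.

-36611236207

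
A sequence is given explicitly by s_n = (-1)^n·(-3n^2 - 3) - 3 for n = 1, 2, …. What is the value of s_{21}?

1323

(-1)^21 = -1; -3n^2 - 3 at n=21 is -1326; so s_{21} = 1323.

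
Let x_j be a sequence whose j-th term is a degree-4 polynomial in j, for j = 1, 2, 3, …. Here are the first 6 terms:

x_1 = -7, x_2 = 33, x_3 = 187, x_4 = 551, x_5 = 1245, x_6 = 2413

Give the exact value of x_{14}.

54021

1st diffs: 40, 154, 364, 694, 1168.
2nd diffs: 114, 210, 330, 474.
3rd diffs: 96, 120, 144.
4th diffs: 24, 24 (constant).
So x_j = j^4 + 6j^3 - 4j^2 - 5j - 5.
Evaluating at j = 14 gives x_{14} = 54021.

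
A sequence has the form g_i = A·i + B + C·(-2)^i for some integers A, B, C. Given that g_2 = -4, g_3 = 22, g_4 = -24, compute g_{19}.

1048614

Write the equations: 2A + B + 4C = -4; 3A + B - 8C = 22; 4A + B + 16C = -24.
Subtracting the first from the second: A - 12C = 26.
Subtracting the second from the third: A + 24C = -46.
Solving: C = -2, A = 2, then B = 0.
Therefore g_{19} = 38 + 0 + (-2)·(-524288) = 1048614.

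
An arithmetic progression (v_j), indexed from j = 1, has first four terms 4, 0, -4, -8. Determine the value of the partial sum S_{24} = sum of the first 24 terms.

-1008

Common difference d = -4.
v_j = 4 + (j - 1)·(-4).
v_{24} = -88; S = 24·(4 + (-88))/2 = -1008.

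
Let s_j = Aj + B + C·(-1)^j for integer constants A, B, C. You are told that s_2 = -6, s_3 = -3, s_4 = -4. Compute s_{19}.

13

The three given values yield: 2A + B + C = -6; 3A + B - C = -3; 4A + B + C = -4.
Subtracting the first from the second: A - 2C = 3.
Subtracting the second from the third: A + 2C = -1.
Solving: C = -1, A = 1, then B = -7.
Hence s_{19} = 1·19 + (-7) + (-1)·(-1) = 13.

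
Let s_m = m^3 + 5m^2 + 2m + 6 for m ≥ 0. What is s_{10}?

1526

s_{10} = 1·10^3 + 5·10^2 + 2·10 + 6 = 1526.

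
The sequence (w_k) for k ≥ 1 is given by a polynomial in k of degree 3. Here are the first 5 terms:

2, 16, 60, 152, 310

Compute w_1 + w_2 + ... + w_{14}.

1st diffs: 14, 44, 92, 158.
2nd diffs: 30, 48, 66.
3rd diffs: 18, 18 (constant).
So w_k = 3k^3 - 3k^2 + 2k.
Continuing: …, 552, 896, 1360, 1962, …, w_{14} = 7672.
Summing k = 1..14 (14 terms) gives 30240.

30240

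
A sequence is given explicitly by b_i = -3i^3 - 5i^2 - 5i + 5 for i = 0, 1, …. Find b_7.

b_7 = -3·7^3 - 5·7^2 - 5·7 + 5 = -1304.

-1304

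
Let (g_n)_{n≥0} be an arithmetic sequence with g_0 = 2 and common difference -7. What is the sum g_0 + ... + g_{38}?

g_n = 2 + (n - 0)·(-7).
g_{38} = -264; S = 39·(2 + (-264))/2 = -5109.

-5109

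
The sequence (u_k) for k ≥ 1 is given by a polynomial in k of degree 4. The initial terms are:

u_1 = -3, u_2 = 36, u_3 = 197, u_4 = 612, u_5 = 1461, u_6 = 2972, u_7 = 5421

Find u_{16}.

1st diffs: 39, 161, 415, 849, 1511, 2449.
2nd diffs: 122, 254, 434, 662, 938.
3rd diffs: 132, 180, 228, 276.
4th diffs: 48, 48, 48 (constant).
So u_k = 2k^4 + 2k^3 - k^2 - 2k - 4.
Evaluating at k = 16 gives u_{16} = 138972.

138972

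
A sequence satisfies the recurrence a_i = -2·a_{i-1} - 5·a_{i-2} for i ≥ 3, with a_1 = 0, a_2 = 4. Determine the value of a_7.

-88

Applying the relation repeatedly:
a_3 = -8; a_4 = -4; a_5 = 48; a_6 = -76; a_7 = -88.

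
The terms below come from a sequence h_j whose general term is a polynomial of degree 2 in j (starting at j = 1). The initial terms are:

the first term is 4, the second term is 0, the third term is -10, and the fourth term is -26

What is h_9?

1st diffs: -4, -10, -16.
2nd diffs: -6, -6 (constant).
So h_j = -3j^2 + 5j + 2.
Evaluating at j = 9 gives h_9 = -196.

-196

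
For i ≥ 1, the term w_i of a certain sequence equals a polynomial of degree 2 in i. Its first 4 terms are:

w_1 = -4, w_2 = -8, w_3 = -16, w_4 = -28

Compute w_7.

1st diffs: -4, -8, -12.
2nd diffs: -4, -4 (constant).
Newton forward-difference form: w_i = -4 + (-4)·C(i-1,1) + (-4)·C(i-1,2).
At i = 7: i-1 = 6, so w_7 = -4 - 24 - 60 = -88.

-88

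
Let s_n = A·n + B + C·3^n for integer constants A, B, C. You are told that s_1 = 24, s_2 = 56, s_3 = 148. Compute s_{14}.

23914880

The three given values yield: A + B + 3C = 24; 2A + B + 9C = 56; 3A + B + 27C = 148.
Subtracting the first from the second: A + 6C = 32.
Subtracting the second from the third: A + 18C = 92.
Solving: C = 5, A = 2, then B = 7.
Therefore s_{14} = 28 + 7 + 5·4782969 = 23914880.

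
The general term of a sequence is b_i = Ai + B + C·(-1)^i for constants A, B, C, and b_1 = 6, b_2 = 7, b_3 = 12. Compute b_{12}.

Write the equations: A + B - C = 6; 2A + B + C = 7; 3A + B - C = 12.
Subtracting the first from the second: A + 2C = 1.
Subtracting the second from the third: A - 2C = 5.
Solving: C = -1, A = 3, then B = 2.
Therefore b_{12} = 36 + 2 + (-1)·1 = 37.

37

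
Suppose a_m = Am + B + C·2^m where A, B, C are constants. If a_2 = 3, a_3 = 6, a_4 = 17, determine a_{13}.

16324

The three given values yield: 2A + B + 4C = 3; 3A + B + 8C = 6; 4A + B + 16C = 17.
Subtracting the first from the second: A + 4C = 3.
Subtracting the second from the third: A + 8C = 11.
Solving: C = 2, A = -5, then B = 5.
Hence a_{13} = -5·13 + 5 + 2·8192 = 16324.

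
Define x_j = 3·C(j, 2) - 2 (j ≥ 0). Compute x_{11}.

163

C(11, 2) = 55, so x_{11} = 163.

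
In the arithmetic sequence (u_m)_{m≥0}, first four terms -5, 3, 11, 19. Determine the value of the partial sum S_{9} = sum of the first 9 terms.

Common difference d = 8.
u_m = -5 + (m - 0)·8.
u_8 = 59; S = 9·(-5 + 59)/2 = 243.

243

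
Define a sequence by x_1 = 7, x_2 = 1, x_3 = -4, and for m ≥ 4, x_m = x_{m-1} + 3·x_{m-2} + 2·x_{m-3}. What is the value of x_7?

69

Compute successive terms:
x_4 = 13  x_5 = 3  x_6 = 34  x_7 = 69.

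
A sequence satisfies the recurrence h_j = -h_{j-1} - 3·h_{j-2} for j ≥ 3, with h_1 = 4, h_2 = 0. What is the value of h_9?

Compute successive terms:
h_3 = -12  h_4 = 12  h_5 = 24  h_6 = -60  h_7 = -12  h_8 = 192  h_9 = -156.

-156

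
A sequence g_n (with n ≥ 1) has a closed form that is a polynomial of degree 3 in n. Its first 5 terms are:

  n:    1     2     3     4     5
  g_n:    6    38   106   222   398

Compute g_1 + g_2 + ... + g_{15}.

36210

1st diffs: 32, 68, 116, 176.
2nd diffs: 36, 48, 60.
3rd diffs: 12, 12 (constant).
Newton forward-difference form: g_n = 6 + 32·C(n-1,1) + 36·C(n-1,2) + 12·C(n-1,3).
Continuing: …, 646, 978, 1406, 1942, …, g_{15} = 8098.
Summing n = 1..15 (15 terms) gives 36210.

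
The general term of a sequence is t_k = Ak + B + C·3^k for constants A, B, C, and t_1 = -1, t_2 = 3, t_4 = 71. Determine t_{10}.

The three given values yield: A + B + 3C = -1; 2A + B + 9C = 3; 4A + B + 81C = 71.
Subtracting the first from the second: A + 6C = 4.
Subtracting the second from the third: 2A + 72C = 68.
Solving: C = 1, A = -2, then B = -2.
Therefore t_{10} = -20 + (-2) + 1·59049 = 59027.

59027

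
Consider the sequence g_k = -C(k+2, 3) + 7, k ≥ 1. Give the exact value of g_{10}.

-213

C(12, 3) = 220, so g_{10} = -213.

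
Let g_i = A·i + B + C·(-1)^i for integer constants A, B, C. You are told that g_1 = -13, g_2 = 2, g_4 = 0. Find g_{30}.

-26

The three given values yield: A + B - C = -13; 2A + B + C = 2; 4A + B + C = 0.
Subtracting the first from the second: A + 2C = 15.
Subtracting the second from the third: 2A = -2.
Solving: C = 8, A = -1, then B = -4.
Hence g_{30} = -1·30 + (-4) + 8·1 = -26.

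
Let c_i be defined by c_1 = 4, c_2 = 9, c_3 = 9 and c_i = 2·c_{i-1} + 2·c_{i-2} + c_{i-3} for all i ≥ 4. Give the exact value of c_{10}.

19504

c_4 = 40  c_5 = 107  c_6 = 303  c_7 = 860  c_8 = 2433  c_9 = 6889  c_{10} = 19504.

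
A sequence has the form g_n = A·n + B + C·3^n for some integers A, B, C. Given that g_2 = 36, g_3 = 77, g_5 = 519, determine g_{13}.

Write the equations: 2A + B + 9C = 36; 3A + B + 27C = 77; 5A + B + 243C = 519.
Subtracting the first from the second: A + 18C = 41.
Subtracting the second from the third: 2A + 216C = 442.
Solving: C = 2, A = 5, then B = 8.
So g_n = 5·n + 8 + 2·3^n; at n=13 this is 3188719.

3188719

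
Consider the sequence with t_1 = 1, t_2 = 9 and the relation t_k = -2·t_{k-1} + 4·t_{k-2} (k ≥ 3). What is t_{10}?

67584

Step forward from the initial values:
t_3 = -14; t_4 = 64; t_5 = -184; t_6 = 624; t_7 = -1984; t_8 = 6464; t_9 = -20864; t_{10} = 67584.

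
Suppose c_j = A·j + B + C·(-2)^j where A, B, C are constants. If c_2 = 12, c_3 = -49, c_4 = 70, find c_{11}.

-10257

At j = 2, 3, 4: 2A + B + 4C = 12; 3A + B - 8C = -49; 4A + B + 16C = 70.
Subtracting the first from the second: A - 12C = -61.
Subtracting the second from the third: A + 24C = 119.
Solving: C = 5, A = -1, then B = -6.
Hence c_{11} = -1·11 + (-6) + 5·(-2048) = -10257.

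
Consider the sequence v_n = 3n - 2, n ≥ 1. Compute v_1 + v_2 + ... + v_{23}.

Over n = 1..23: Σn = 276.
Total = (3)·276 + (-2)·23 = 782.

782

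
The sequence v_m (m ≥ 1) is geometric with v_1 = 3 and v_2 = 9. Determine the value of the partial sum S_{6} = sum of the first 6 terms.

Common ratio r = 3.
v_m = 3·3^(m-1).
S = 3·(3^6 - 1)/(3 - 1) = 3·(729 - 1)/(2) = 1092.

1092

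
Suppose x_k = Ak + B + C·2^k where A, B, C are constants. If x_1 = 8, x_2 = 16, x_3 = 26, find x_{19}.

524402

At k = 1, 2, 3: A + B + 2C = 8; 2A + B + 4C = 16; 3A + B + 8C = 26.
Subtracting the first from the second: A + 2C = 8.
Subtracting the second from the third: A + 4C = 10.
Solving: C = 1, A = 6, then B = 0.
So x_k = 6·k + 0 + 1·2^k; at k=19 this is 524402.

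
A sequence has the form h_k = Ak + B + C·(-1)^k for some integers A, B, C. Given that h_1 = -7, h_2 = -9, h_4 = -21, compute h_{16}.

-93

At k = 1, 2, 4: A + B - C = -7; 2A + B + C = -9; 4A + B + C = -21.
Subtracting the first from the second: A + 2C = -2.
Subtracting the second from the third: 2A = -12.
Solving: C = 2, A = -6, then B = 1.
Therefore h_{16} = -96 + 1 + 2·1 = -93.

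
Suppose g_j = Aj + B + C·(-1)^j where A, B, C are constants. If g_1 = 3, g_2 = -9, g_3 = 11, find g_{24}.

Plug in j = 1, 2, 3: A + B - C = 3; 2A + B + C = -9; 3A + B - C = 11.
Subtracting the first from the second: A + 2C = -12.
Subtracting the second from the third: A - 2C = 20.
Solving: C = -8, A = 4, then B = -9.
So g_j = 4·j + (-9) + (-8)·(-1)^j; at j=24 this is 79.

79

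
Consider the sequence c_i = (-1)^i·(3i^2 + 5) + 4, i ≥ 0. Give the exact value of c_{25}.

-1876

(-1)^25 = -1; 3i^2 + 5 at i=25 is 1880; so c_{25} = -1876.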